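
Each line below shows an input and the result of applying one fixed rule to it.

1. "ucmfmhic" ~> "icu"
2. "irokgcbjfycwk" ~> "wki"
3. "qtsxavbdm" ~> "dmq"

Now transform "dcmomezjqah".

ahd

What's happening: move the last 2 characters to the front (rotate right by 2), then keep only the first 3 characters.
On "dcmomezjqah" that produces "ahd".
(Check on "irokgcbjfycwk": → "wkirokgcbjfyc" → "wki" ✓)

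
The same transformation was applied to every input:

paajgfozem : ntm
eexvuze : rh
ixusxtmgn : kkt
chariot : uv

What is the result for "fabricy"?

Each output is the input with this applied: keep one character in every 3, starting at position 2 (positions 2nd, 5th, 8th, ...), then shift every letter 13 places forward in the alphabet (wrapping around) — i.e. ROT13.
"fabricy" → "nv".
(Check on "ixusxtmgn": → "xxg" → "kkt" ✓)

nv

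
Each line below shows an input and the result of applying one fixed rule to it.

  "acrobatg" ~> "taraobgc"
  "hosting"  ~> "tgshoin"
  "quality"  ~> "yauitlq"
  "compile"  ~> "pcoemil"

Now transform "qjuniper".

ueriqjpn

The rule is to sort the characters into reverse alphabetical order, then take characters alternately from the front and the back (1st, last, 2nd, 2nd-last, ...).
"qjuniper" → "ueriqjpn".
(Check on "acrobatg": → "trogcbaa" → "taraobgc" ✓)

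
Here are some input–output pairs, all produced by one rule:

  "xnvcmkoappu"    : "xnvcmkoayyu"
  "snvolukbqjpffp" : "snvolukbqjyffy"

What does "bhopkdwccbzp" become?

In each case the input is transformed by: replace every "p" with "y".
"bhopkdwccbzp" → "bhoykdwccbzy".

bhoykdwccbzy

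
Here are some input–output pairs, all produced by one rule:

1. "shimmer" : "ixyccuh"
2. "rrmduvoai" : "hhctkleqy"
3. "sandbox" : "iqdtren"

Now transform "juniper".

The transformation: shift every letter 10 places backward in the alphabet (wrapping around).
For "juniper" the result is "zkdyfuh".

zkdyfuh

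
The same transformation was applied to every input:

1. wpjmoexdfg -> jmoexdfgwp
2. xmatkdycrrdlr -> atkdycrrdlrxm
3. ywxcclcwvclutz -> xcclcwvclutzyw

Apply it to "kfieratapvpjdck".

What's happening: move the first 2 characters to the end (rotate left by 2).
For "kfieratapvpjdck" the result is "ieratapvpjdckkf".

ieratapvpjdckkf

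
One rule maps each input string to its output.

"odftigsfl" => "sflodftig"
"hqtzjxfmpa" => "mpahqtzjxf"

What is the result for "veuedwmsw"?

Each output is the input with this applied: move the last 3 characters to the front (rotate right by 3).
So "veuedwmsw" becomes "mswveuedw".

mswveuedw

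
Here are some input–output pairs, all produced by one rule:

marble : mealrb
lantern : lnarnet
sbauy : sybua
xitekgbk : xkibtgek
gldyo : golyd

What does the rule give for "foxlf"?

ffolx

Each output is the input with this applied: take characters alternately from the front and the back (1st, last, 2nd, 2nd-last, ...).
"foxlf" → "ffolx".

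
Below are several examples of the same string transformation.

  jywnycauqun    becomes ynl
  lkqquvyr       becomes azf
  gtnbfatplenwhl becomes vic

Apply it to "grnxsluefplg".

Looking at the pairs, the operation is to shift every letter 11 places backward in the alphabet (wrapping around), then keep only the first 3 characters.
Starting from "grnxsluefplg": after the first operation, "vgcmhajtueav"; after the second, "vgc".

vgc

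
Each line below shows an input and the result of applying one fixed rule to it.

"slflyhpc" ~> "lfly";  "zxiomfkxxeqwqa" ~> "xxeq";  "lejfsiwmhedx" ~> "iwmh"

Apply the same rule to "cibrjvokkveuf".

In each case the input is transformed by: move the last 3 characters to the front (rotate right by 3), then keep only the last 4 characters.
Doing the same to "cibrjvokkveuf": "okkv".
(Check on "zxiomfkxxeqwqa": → "wqazxiomfkxxeq" → "xxeq" ✓)

okkv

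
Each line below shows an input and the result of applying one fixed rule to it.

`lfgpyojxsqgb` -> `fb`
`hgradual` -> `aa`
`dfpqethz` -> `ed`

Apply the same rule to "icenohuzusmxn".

The rule is to sort the characters into reverse alphabetical order, then keep only the last 2 characters.
On "icenohuzusmxn" that produces "ec".

ec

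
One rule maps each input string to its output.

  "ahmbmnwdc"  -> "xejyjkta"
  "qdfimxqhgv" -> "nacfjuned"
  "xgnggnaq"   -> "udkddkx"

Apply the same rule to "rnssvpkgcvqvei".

okppsmhdzsnsb

The transformation: shift every letter 3 places backward in the alphabet (wrapping around), then delete the last character.
For "rnssvpkgcvqvei", step one produces "okppsmhdzsnsbf"; step two turns that into "okppsmhdzsnsb".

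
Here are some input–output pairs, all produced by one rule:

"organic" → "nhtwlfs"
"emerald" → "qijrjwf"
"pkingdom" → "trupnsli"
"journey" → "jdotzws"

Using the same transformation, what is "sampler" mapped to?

jwxfruq

The pattern: move the last 2 characters to the front (rotate right by 2), then shift every letter 5 places forward in the alphabet (wrapping around).
Starting from "sampler": after the first operation, "ersampl"; after the second, "jwxfruq".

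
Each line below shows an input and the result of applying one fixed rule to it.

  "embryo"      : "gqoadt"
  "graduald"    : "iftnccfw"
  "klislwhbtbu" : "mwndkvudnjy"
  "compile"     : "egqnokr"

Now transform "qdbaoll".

In each case the input is transformed by: shift every letter 2 places forward in the alphabet (wrapping around), then take characters alternately from the front and the back (1st, last, 2nd, 2nd-last, ...).
Working it through for "qdbaoll": intermediate "sfdcqnn", final "snfndqc".

snfndqc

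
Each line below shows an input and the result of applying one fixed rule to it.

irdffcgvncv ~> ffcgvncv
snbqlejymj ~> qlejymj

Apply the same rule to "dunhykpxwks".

hykpxwks

In each case the input is transformed by: delete the first 3 characters.
For "dunhykpxwks" the result is "hykpxwks".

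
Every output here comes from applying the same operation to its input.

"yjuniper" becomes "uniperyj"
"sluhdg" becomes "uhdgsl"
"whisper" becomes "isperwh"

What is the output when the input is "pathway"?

thwaypa

The transformation: move the first 2 characters to the end (rotate left by 2).
"pathway" → "thwaypa".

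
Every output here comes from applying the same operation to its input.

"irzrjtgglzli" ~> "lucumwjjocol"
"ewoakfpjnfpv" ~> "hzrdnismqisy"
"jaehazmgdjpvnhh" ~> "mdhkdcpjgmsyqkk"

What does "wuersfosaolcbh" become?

Looking at the pairs, the operation is to shift every letter 3 places forward in the alphabet (wrapping around).
Applying that to "wuersfosaolcbh" gives "zxhuvirvdrofek".

zxhuvirvdrofek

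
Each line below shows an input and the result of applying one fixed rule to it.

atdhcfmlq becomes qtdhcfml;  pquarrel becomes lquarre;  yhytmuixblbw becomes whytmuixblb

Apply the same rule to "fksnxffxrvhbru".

The pattern: swap the first and last characters, then delete the last character.
"fksnxffxrvhbru" → "uksnxffxrvhbrf" → "uksnxffxrvhbr".

uksnxffxrvhbr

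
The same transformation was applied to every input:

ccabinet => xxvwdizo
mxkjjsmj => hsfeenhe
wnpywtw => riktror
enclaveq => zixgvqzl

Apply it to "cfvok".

xaqjf

The rule is to shift every letter 5 places backward in the alphabet (wrapping around).
Doing the same to "cfvok": "xaqjf".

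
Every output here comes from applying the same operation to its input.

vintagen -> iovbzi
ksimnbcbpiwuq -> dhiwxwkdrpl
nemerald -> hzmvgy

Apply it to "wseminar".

Looking at the pairs, the operation is to delete the first 2 characters, then shift every letter 5 places backward in the alphabet (wrapping around).
Working it through for "wseminar": intermediate "eminar", final "zhdivm".
(Check on "ksimnbcbpiwuq": → "imnbcbpiwuq" → "dhiwxwkdrpl" ✓)

zhdivm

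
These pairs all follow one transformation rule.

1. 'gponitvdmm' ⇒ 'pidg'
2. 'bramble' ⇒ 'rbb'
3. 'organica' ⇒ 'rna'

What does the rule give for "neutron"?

Each output is the input with this applied: move the first character to the end, then keep one character in every 3, starting at position 1 (positions 1st, 4th, 7th, ...).
For "neutron", step one produces "eutronn"; step two turns that into "ern".
(Check on "gponitvdmm": → "ponitvdmmg" → "pidg" ✓)

ern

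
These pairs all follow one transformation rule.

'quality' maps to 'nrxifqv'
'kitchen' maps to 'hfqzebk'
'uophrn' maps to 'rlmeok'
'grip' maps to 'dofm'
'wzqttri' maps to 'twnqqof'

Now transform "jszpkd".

The rule is to shift every letter 3 places backward in the alphabet (wrapping around).
Applying that to "jszpkd" gives "gpwmha".

gpwmha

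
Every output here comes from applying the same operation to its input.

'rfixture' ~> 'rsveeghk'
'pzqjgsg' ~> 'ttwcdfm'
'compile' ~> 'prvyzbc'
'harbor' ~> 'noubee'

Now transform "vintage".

nrtvagi

The rule is to sort the characters into alphabetical order, then shift every letter 13 places forward in the alphabet (wrapping around) — i.e. ROT13.
Starting from "vintage": after the first operation, "aegintv"; after the second, "nrtvagi".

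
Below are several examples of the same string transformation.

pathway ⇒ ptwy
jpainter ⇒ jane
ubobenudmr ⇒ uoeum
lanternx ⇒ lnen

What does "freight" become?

In each case the input is transformed by: keep every other character starting from the first (positions 1st, 3rd, 5th, ...).
Applying that to "freight" gives "fegt".

fegt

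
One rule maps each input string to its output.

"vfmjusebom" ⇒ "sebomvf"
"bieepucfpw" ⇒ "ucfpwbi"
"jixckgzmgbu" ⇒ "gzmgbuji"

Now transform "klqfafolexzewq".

folexzewqkl

The transformation: move the first 2 characters to the end (rotate left by 2), then delete the first 3 characters.
"klqfafolexzewq" → "qfafolexzewqkl" → "folexzewqkl".
(Check on "bieepucfpw": → "eepucfpwbi" → "ucfpwbi" ✓)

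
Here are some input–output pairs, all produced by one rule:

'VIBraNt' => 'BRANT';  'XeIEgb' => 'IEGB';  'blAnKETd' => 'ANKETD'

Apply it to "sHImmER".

IMMER

Looking at the pairs, the operation is to delete the first 2 characters, then convert every letter to uppercase.
So "sHImmER" becomes "IMMER".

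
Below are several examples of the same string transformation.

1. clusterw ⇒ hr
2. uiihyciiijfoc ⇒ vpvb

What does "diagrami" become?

Looking at the pairs, the operation is to keep one character in every 3, starting at position 3 (positions 3rd, 6th, 9th, ...), then shift every letter 13 places forward in the alphabet (wrapping around) — i.e. ROT13.
On "diagrami": the first step gives "aa", and the second then gives "nn".

nn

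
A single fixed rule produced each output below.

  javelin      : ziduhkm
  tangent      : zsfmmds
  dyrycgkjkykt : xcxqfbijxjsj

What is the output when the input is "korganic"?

The pattern: shift every letter 1 place backward in the alphabet (wrapping around), then swap each adjacent pair of characters (1↔2, 3↔4, ...).
On "korganic": the first step gives "jnqfzmhb", and the second then gives "njfqmzbh".

njfqmzbh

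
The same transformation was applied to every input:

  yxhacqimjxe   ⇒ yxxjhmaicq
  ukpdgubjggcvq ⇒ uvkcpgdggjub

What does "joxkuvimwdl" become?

jdowxmkiuv

What's happening: delete the last character, then take characters alternately from the front and the back (1st, last, 2nd, 2nd-last, ...).
"joxkuvimwdl" → "jdowxmkiuv".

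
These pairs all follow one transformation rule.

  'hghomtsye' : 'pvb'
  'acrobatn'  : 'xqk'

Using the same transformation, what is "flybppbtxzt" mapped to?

uwq

Rule — shift every letter 3 places backward in the alphabet (wrapping around), then keep only the last 3 characters.
Working it through for "flybppbtxzt": intermediate "civymmyquwq", final "uwq".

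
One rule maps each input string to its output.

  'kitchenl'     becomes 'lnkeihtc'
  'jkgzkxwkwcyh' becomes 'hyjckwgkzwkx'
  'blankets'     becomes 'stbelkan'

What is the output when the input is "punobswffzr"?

Rule — move the last character to the front, then take characters alternately from the front and the back (1st, last, 2nd, 2nd-last, ...).
Applying both steps to "punobswffzr": "rpunobswffz", then "rzpfufnwosb".
(Check on "kitchenl": → "lkitchen" → "lnkeihtc" ✓)

rzpfufnwosb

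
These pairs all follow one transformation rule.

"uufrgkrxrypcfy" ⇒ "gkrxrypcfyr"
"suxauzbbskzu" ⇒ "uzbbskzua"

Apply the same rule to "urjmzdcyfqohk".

In each case the input is transformed by: delete the first 3 characters, then move the first character to the end.
"urjmzdcyfqohk" → "zdcyfqohkm".
(Check on "uufrgkrxrypcfy": → "rgkrxrypcfy" → "gkrxrypcfyr" ✓)

zdcyfqohkm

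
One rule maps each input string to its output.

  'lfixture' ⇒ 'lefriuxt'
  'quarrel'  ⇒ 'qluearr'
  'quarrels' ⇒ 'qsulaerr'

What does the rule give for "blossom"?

The pattern: take characters alternately from the front and the back (1st, last, 2nd, 2nd-last, ...).
"blossom" → "bmlooss".

bmlooss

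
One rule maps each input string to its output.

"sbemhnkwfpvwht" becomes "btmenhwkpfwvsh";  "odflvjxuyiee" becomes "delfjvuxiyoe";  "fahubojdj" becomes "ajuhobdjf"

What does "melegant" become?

Looking at the pairs, the operation is to swap the first and last characters, then swap each adjacent pair of characters (1↔2, 3↔4, ...).
For "melegant" the result is "etelagmn".

etelagmn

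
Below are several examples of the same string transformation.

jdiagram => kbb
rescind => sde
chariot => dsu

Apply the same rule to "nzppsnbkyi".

Rule — shift every letter 1 place forward in the alphabet (wrapping around), then keep one character in every 3, starting at position 1 (positions 1st, 4th, 7th, ...).
Doing the same to "nzppsnbkyi": "oqcj".

oqcj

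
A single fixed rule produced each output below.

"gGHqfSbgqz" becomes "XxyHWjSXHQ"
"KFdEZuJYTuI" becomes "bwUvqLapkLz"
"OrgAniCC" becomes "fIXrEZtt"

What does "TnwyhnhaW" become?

kENPYEYRn

The pattern: shift every letter 9 places backward in the alphabet (wrapping around), then flip the case of every letter.
For "TnwyhnhaW", step one produces "KenpyeyrN"; step two turns that into "kENPYEYRn".
(Check on "OrgAniCC": → "FixRezTT" → "fIXrEZtt" ✓)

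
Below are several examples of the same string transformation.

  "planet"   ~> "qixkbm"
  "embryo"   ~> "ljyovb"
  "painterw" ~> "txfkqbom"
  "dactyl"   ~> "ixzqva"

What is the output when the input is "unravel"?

ikoxsbr

Each output is the input with this applied: swap the first and last characters, then shift every letter 3 places backward in the alphabet (wrapping around).
Starting from "unravel": after the first operation, "lnraveu"; after the second, "ikoxsbr".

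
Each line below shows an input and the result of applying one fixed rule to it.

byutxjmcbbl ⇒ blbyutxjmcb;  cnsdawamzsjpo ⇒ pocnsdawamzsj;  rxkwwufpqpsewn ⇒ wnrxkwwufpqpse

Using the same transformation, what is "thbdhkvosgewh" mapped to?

whthbdhkvosge

Each output is the input with this applied: move the last 2 characters to the front (rotate right by 2).
So "thbdhkvosgewh" becomes "whthbdhkvosge".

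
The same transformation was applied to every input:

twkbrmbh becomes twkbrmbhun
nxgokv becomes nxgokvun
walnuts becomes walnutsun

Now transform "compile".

compileun

Each output is the input with this applied: append "un".
On "compile" that produces "compileun".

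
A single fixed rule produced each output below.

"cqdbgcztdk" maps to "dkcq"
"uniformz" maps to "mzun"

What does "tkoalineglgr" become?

grtk

In each case the input is transformed by: move the first 2 characters to the end (rotate left by 2), then keep only the last 4 characters.
On "tkoalineglgr": the first step gives "oalineglgrtk", and the second then gives "grtk".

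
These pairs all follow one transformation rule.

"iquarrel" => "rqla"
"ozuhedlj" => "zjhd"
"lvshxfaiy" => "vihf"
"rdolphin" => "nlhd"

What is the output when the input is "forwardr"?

wrro

Each output is the input with this applied: keep every other character starting from the second (positions 2nd, 4th, 6th, ...), then sort the characters into reverse alphabetical order.
Working it through for "forwardr": intermediate "owrr", final "wrro".
(Check on "rdolphin": → "dlhn" → "nlhd" ✓)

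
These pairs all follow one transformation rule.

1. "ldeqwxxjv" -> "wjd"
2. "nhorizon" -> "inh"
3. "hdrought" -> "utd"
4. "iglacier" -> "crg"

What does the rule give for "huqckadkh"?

kku

Each output is the input with this applied: keep one character in every 3, starting at position 2 (positions 2nd, 5th, 8th, ...), then move the first character to the end.
Starting from "huqckadkh": after the first operation, "ukk"; after the second, "kku".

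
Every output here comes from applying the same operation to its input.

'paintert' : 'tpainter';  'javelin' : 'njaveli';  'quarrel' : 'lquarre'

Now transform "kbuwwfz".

Looking at the pairs, the operation is to move the last character to the front.
Applying that to "kbuwwfz" gives "zkbuwwf".

zkbuwwf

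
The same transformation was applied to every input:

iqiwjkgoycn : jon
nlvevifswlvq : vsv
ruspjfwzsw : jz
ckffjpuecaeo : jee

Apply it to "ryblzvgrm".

zr

The transformation: delete the first 2 characters, then keep one character in every 3, starting at position 3 (positions 3rd, 6th, 9th, ...).
Applying that to "ryblzvgrm" gives "zr".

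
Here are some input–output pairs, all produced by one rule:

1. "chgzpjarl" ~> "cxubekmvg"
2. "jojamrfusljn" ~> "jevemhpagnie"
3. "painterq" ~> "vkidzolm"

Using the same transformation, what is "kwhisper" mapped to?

rfdcknmz

Each output is the input with this applied: shift every letter 5 places backward in the alphabet (wrapping around), then swap each adjacent pair of characters (1↔2, 3↔4, ...).
Applying both steps to "kwhisper": "frcdnkzm", then "rfdcknmz".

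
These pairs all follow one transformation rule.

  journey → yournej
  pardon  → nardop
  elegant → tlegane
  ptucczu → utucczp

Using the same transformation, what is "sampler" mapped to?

ramples

In each case the input is transformed by: swap the first and last characters.
On "sampler" that produces "ramples".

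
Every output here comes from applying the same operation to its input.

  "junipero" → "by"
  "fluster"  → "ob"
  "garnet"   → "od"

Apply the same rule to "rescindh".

What's happening: shift every letter 10 places forward in the alphabet (wrapping around), then keep only the last 2 characters.
So "rescindh" becomes "nr".

nr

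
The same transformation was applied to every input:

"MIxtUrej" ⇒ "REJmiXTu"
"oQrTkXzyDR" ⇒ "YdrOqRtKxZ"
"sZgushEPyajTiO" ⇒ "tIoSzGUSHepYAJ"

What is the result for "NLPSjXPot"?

pOTnlpsJx

The rule is to flip the case of every letter, then move the last 3 characters to the front (rotate right by 3).
Applying that to "NLPSjXPot" gives "pOTnlpsJx".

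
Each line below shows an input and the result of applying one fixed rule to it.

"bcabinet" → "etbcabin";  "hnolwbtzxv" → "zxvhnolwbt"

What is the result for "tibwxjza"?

zatibwxj

Looking at the pairs, the operation is to swap the front and back halves of the string, then move the first 2 characters to the end (rotate left by 2).
"tibwxjza" → "xjzatibw" → "zatibwxj".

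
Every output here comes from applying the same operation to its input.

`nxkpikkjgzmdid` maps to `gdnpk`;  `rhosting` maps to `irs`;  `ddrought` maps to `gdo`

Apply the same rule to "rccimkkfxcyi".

fycm

Looking at the pairs, the operation is to swap the front and back halves of the string, then keep one character in every 3, starting at position 2 (positions 2nd, 5th, 8th, ...).
Working it through for "rccimkkfxcyi": intermediate "kfxcyirccimk", final "fycm".
(Check on "nxkpikkjgzmdid": → "jgzmdidnxkpikk" → "gdnpk" ✓)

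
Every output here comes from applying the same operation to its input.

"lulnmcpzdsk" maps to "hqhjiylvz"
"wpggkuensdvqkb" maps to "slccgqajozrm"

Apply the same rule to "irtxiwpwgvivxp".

enpteslscrer

The transformation: shift every letter 4 places backward in the alphabet (wrapping around), then delete the last 2 characters.
On "irtxiwpwgvivxp" that produces "enpteslscrer".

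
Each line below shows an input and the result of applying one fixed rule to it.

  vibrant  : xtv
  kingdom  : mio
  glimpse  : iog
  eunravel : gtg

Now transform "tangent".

viv

Each output is the input with this applied: shift every letter 2 places forward in the alphabet (wrapping around), then keep one character in every 3, starting at position 1 (positions 1st, 4th, 7th, ...).
Starting from "tangent": after the first operation, "vcpigpv"; after the second, "viv".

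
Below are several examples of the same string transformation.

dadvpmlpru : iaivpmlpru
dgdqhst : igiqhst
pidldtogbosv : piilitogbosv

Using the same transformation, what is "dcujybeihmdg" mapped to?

The transformation: replace every "d" with "i".
So "dcujybeihmdg" becomes "icujybeihmig".

icujybeihmig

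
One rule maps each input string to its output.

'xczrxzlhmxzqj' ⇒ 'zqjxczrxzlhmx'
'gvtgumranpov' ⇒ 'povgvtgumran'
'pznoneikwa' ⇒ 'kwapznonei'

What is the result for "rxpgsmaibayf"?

The pattern: move the last 3 characters to the front (rotate right by 3).
Applying that to "rxpgsmaibayf" gives "ayfrxpgsmaib".

ayfrxpgsmaib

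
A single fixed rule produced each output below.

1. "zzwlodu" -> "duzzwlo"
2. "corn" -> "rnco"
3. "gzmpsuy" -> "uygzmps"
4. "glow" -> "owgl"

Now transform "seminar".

Each output is the input with this applied: move the last 2 characters to the front (rotate right by 2).
Doing the same to "seminar": "arsemin".

arsemin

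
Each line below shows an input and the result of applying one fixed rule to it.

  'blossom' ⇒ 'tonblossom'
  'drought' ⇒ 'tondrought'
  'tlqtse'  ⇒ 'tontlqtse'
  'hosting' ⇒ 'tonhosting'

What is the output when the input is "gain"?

tongain

In each case the input is transformed by: prepend "ton".
Applying that to "gain" gives "tongain".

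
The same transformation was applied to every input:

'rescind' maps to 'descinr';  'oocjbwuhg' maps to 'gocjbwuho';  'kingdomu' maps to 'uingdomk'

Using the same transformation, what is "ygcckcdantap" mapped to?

pgcckcdantay

The transformation: swap the first and last characters.
So "ygcckcdantap" becomes "pgcckcdantay".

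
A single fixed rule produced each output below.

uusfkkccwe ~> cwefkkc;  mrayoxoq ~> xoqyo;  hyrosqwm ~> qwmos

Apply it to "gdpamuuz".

Each output is the input with this applied: delete the first 3 characters, then move the last 3 characters to the front (rotate right by 3).
Applying both steps to "gdpamuuz": "amuuz", then "uuzam".
(Check on "uusfkkccwe": → "fkkccwe" → "cwefkkc" ✓)

uuzam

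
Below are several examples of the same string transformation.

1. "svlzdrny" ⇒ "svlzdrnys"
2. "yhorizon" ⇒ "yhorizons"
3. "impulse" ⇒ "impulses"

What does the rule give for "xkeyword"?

xkeywords

The rule is to append "s".
Doing the same to "xkeyword": "xkeywords".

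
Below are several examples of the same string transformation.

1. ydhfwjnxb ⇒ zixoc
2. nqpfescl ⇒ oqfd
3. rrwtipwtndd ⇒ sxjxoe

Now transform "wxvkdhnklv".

xweom

Each output is the input with this applied: shift every letter 1 place forward in the alphabet (wrapping around), then keep every other character starting from the first (positions 1st, 3rd, 5th, ...).
So "wxvkdhnklv" becomes "xweom".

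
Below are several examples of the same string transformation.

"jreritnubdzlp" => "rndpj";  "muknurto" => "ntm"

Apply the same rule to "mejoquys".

Each output is the input with this applied: keep one character in every 3, starting at position 1 (positions 1st, 4th, 7th, ...), then move the first character to the end.
Working it through for "mejoquys": intermediate "moy", final "oym".

oym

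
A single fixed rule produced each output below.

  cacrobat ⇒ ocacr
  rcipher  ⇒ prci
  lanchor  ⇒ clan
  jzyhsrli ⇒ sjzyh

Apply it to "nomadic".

anom

Rule — delete the last 3 characters, then move the last character to the front.
Applying both steps to "nomadic": "noma", then "anom".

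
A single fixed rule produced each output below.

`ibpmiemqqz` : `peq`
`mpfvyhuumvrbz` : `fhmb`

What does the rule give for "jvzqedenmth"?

Each output is the input with this applied: keep one character in every 3, starting at position 3 (positions 3rd, 6th, 9th, ...).
On "jvzqedenmth" that produces "zdm".

zdm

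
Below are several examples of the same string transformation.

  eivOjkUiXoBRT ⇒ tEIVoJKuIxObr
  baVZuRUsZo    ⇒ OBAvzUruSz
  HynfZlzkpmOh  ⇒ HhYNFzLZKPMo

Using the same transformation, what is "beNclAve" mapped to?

EBEnCLaV

The pattern: flip the case of every letter, then move the last character to the front.
On "beNclAve": the first step gives "BEnCLaVE", and the second then gives "EBEnCLaV".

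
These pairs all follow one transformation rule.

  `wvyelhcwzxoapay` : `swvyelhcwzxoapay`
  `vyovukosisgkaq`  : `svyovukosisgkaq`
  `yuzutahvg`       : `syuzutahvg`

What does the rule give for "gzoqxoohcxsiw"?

sgzoqxoohcxsiw

Rule — prepend "s".
On "gzoqxoohcxsiw" that produces "sgzoqxoohcxsiw".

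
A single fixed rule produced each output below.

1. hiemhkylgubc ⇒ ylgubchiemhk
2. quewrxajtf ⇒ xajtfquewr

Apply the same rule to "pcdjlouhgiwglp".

hgiwglppcdjlou

Each output is the input with this applied: swap the front and back halves of the string.
For "pcdjlouhgiwglp" the result is "hgiwglppcdjlou".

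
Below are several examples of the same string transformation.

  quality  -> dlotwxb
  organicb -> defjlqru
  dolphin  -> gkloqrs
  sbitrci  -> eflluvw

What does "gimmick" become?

fjllnpp

Each output is the input with this applied: sort the characters into alphabetical order, then shift every letter 3 places forward in the alphabet (wrapping around).
Working it through for "gimmick": intermediate "cgiikmm", final "fjllnpp".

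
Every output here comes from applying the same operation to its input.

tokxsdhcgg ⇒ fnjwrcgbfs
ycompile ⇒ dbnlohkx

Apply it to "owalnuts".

rvzkmtsn

Rule — swap the first and last characters, then shift every letter 1 place backward in the alphabet (wrapping around).
"owalnuts" → "swalnuto" → "rvzkmtsn".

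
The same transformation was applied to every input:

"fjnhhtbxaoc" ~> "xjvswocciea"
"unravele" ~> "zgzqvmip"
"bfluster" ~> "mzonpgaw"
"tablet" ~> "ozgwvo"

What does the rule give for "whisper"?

Looking at the pairs, the operation is to reverse the string, then shift every letter 5 places backward in the alphabet (wrapping around).
Starting from "whisper": after the first operation, "repsihw"; after the second, "mzkndcr".

mzkndcr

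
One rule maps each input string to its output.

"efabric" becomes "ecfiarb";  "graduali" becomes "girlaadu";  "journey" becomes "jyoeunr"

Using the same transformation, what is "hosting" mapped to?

Rule — take characters alternately from the front and the back (1st, last, 2nd, 2nd-last, ...).
On "hosting" that produces "hgonsit".

hgonsit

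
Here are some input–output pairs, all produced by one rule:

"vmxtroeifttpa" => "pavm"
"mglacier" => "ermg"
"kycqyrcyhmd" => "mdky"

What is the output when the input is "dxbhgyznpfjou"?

Each output is the input with this applied: move the first 2 characters to the end (rotate left by 2), then keep only the last 4 characters.
Starting from "dxbhgyznpfjou": after the first operation, "bhgyznpfjoudx"; after the second, "oudx".

oudx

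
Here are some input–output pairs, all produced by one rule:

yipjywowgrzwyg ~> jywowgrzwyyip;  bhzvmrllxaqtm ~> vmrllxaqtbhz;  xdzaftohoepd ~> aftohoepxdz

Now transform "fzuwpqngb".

The rule is to delete the last character, then move the first 3 characters to the end (rotate left by 3).
Applying that to "fzuwpqngb" gives "wpqngfzu".

wpqngfzu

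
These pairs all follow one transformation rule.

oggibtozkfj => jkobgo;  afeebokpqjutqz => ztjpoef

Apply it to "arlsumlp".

The rule is to reverse the string, then keep every other character starting from the first (positions 1st, 3rd, 5th, ...).
For "arlsumlp", step one produces "plmuslra"; step two turns that into "pmsr".

pmsr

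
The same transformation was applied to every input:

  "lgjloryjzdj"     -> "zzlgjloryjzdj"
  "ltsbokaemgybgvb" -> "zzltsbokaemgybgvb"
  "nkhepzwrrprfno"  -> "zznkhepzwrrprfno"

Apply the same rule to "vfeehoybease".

zzvfeehoybease

Looking at the pairs, the operation is to prepend "zz".
Applying that to "vfeehoybease" gives "zzvfeehoybease".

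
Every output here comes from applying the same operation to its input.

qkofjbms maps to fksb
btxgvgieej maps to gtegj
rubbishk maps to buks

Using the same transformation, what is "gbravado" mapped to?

aboa

The pattern: keep every other character starting from the second (positions 2nd, 4th, 6th, ...), then swap each adjacent pair of characters (1↔2, 3↔4, ...).
On "gbravado": the first step gives "baao", and the second then gives "aboa".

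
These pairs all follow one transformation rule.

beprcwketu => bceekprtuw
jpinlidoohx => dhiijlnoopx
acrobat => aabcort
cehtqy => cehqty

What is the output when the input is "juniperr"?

In each case the input is transformed by: sort the characters into alphabetical order.
"juniperr" → "eijnprru".

eijnprru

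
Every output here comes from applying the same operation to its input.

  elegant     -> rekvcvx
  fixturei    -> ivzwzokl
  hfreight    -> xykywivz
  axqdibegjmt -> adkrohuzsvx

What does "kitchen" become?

The transformation: move the last 3 characters to the front (rotate right by 3), then shift every letter 9 places backward in the alphabet (wrapping around).
Applying both steps to "kitchen": "henkitc", then "yvebzkt".

yvebzkt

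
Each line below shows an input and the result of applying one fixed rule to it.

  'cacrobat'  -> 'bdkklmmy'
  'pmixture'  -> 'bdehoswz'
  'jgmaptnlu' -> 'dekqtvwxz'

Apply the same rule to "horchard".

The rule is to shift every letter 10 places forward in the alphabet (wrapping around), then sort the characters into alphabetical order.
On "horchard": the first step gives "rybmrkbn", and the second then gives "bbkmnrry".
(Check on "jgmaptnlu": → "tqwkzdxve" → "dekqtvwxz" ✓)

bbkmnrry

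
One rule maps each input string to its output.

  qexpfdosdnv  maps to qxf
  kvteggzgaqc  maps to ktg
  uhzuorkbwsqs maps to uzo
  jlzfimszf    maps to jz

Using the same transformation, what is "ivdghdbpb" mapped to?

id

Each output is the input with this applied: keep every other character starting from the first (positions 1st, 3rd, 5th, ...), then delete the last 3 characters.
Starting from "ivdghdbpb": after the first operation, "idhbb"; after the second, "id".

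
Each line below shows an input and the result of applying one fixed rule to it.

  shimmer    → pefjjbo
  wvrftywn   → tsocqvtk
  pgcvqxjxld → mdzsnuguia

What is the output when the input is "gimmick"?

dfjjfzh

The rule is to shift every letter 3 places backward in the alphabet (wrapping around).
Doing the same to "gimmick": "dfjjfzh".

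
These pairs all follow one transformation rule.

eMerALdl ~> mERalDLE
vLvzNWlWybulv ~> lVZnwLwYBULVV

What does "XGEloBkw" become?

geLObKWx

In each case the input is transformed by: flip the case of every letter, then move the first character to the end.
Working it through for "XGEloBkw": intermediate "xgeLObKW", final "geLObKWx".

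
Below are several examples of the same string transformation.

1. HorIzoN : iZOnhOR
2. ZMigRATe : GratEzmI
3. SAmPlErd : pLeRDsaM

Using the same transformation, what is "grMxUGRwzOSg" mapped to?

XugrWZosGGRm

In each case the input is transformed by: flip the case of every letter, then move the first 3 characters to the end (rotate left by 3).
So "grMxUGRwzOSg" becomes "XugrWZosGGRm".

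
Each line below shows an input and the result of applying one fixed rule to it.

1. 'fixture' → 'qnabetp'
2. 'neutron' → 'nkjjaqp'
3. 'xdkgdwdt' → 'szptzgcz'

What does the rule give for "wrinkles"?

haosnejg

Looking at the pairs, the operation is to move the last 3 characters to the front (rotate right by 3), then shift every letter 4 places backward in the alphabet (wrapping around).
"wrinkles" → "leswrink" → "haosnejg".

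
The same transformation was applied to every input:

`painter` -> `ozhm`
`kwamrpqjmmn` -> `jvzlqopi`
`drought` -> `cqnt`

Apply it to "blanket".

akzm

Each output is the input with this applied: delete the last 3 characters, then shift every letter 1 place backward in the alphabet (wrapping around).
On "blanket": the first step gives "blan", and the second then gives "akzm".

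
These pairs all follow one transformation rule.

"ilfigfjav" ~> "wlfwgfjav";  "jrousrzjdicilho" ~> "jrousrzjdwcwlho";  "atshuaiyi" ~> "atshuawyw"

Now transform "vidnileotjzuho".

Looking at the pairs, the operation is to replace every "i" with "w".
"vidnileotjzuho" → "vwdnwleotjzuho".

vwdnwleotjzuho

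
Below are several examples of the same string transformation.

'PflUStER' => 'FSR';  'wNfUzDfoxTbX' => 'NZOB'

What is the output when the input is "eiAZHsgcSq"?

IHC

The transformation: keep one character in every 3, starting at position 2 (positions 2nd, 5th, 8th, ...), then convert every letter to uppercase.
Working it through for "eiAZHsgcSq": intermediate "iHc", final "IHC".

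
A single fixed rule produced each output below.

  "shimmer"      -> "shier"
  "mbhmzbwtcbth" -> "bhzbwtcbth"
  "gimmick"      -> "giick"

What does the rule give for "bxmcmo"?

bxco

The transformation: remove every "m".
Applying that to "bxmcmo" gives "bxco".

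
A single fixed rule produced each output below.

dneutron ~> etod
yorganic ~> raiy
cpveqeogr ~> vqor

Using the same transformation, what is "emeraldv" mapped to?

Looking at the pairs, the operation is to move the first character to the end, then keep every other character starting from the second (positions 2nd, 4th, 6th, ...).
Applying both steps to "emeraldv": "meraldve", then "eade".

eade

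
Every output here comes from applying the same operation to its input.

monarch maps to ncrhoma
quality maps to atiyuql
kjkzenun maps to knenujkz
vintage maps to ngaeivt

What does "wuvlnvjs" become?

Each output is the input with this applied: swap each adjacent pair of characters (1↔2, 3↔4, ...), then move the first 3 characters to the end (rotate left by 3).
For "wuvlnvjs", step one produces "uwlvvnsj"; step two turns that into "vvnsjuwl".
(Check on "monarch": → "omancrh" → "ncrhoma" ✓)

vvnsjuwl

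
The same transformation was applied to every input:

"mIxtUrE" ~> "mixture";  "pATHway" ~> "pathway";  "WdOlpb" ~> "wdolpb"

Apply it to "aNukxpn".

The transformation: convert every letter to lowercase.
For "aNukxpn" the result is "anukxpn".

anukxpn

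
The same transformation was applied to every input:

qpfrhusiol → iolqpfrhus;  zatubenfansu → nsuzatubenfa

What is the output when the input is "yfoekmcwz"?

Each output is the input with this applied: move the last 3 characters to the front (rotate right by 3).
"yfoekmcwz" → "cwzyfoekm".

cwzyfoekm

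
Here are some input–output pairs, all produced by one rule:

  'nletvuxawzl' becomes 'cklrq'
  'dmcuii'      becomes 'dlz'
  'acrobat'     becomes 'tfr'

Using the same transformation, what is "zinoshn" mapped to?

Rule — shift every letter 9 places backward in the alphabet (wrapping around), then keep every other character starting from the second (positions 2nd, 4th, 6th, ...).
"zinoshn" → "qzefjye" → "zfy".

zfy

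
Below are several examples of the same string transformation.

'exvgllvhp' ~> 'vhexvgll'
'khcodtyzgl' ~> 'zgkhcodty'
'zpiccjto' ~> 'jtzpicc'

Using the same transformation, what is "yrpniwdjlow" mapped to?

loyrpniwdj

The transformation: delete the last character, then move the last 2 characters to the front (rotate right by 2).
Working it through for "yrpniwdjlow": intermediate "yrpniwdjlo", final "loyrpniwdj".
(Check on "exvgllvhp": → "exvgllvh" → "vhexvgll" ✓)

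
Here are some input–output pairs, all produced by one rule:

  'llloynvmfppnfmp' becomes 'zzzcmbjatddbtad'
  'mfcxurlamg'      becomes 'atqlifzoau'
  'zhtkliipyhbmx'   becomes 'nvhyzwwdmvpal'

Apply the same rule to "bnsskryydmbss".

pbggyfmmrapgg

The rule is to shift every letter 12 places backward in the alphabet (wrapping around).
Applying that to "bnsskryydmbss" gives "pbggyfmmrapgg".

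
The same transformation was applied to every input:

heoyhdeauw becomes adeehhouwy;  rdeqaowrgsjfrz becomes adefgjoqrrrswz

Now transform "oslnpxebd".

The transformation: sort the characters into alphabetical order.
For "oslnpxebd" the result is "bdelnopsx".

bdelnopsx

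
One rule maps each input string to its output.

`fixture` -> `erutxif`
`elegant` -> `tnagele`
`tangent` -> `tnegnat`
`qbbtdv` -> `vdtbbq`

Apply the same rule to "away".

yawa

Rule — reverse the string.
So "away" becomes "yawa".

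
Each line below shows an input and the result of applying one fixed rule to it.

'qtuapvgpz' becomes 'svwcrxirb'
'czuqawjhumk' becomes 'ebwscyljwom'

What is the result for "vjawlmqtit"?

Looking at the pairs, the operation is to shift every letter 2 places forward in the alphabet (wrapping around).
So "vjawlmqtit" becomes "xlcynosvkv".

xlcynosvkv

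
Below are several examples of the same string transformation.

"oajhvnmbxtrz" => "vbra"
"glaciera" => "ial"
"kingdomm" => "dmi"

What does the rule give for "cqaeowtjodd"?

ojdq

The pattern: keep one character in every 3, starting at position 2 (positions 2nd, 5th, 8th, ...), then move the first character to the end.
On "cqaeowtjodd": the first step gives "qojd", and the second then gives "ojdq".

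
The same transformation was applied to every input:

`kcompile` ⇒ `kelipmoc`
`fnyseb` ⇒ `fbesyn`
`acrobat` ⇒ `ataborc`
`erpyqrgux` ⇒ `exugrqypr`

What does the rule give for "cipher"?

Each output is the input with this applied: reverse the string, then move the last character to the front.
Working it through for "cipher": intermediate "rehpic", final "crehpi".
(Check on "kcompile": → "elipmock" → "kelipmoc" ✓)

crehpi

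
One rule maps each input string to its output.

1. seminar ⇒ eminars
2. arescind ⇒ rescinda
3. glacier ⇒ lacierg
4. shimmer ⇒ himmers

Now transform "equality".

qualitye

What's happening: move the first character to the end.
On "equality" that produces "qualitye".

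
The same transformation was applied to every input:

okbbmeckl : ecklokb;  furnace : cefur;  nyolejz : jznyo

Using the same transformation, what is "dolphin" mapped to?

indol

In each case the input is transformed by: move the first 3 characters to the end (rotate left by 3), then delete the first 2 characters.
On "dolphin" that produces "indol".
(Check on "furnace": → "nacefur" → "cefur" ✓)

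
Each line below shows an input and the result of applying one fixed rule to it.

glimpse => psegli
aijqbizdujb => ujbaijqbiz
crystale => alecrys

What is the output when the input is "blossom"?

somblo

Looking at the pairs, the operation is to move the last 3 characters to the front (rotate right by 3), then delete the last character.
Working it through for "blossom": intermediate "somblos", final "somblo".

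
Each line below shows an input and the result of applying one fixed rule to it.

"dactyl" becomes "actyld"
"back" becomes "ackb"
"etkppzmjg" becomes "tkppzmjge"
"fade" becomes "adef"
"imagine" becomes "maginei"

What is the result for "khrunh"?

The rule is to move the first character to the end.
So "khrunh" becomes "hrunhk".

hrunhk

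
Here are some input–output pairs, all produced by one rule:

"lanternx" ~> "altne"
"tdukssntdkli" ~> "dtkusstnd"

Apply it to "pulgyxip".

upgly

Looking at the pairs, the operation is to delete the last 3 characters, then swap each adjacent pair of characters (1↔2, 3↔4, ...).
On "pulgyxip": the first step gives "pulgy", and the second then gives "upgly".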